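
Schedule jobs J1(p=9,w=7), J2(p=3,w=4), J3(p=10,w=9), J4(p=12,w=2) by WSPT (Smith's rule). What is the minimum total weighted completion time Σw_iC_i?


WSPT order (by p/w): J2 → J3 → J1 → J4
  J2: C=3, w·C=4×3=12
  J3: C=13, w·C=9×13=117
  J1: C=22, w·C=7×22=154
  J4: C=34, w·C=2×34=68
Σ w·C = 351
= 351


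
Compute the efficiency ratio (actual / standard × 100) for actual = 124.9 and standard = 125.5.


Efficiency = (actual / standard) × 100
= (124.9 / 125.5) × 100
= 99.5%


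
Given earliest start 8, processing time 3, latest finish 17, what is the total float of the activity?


EF = ES + duration = 8 + 3 = 11
LS = LF - duration = 17 - 3 = 14
Total Float = LF - EF = 17 - 11
(or LS - ES = 14 - 8)
= 6


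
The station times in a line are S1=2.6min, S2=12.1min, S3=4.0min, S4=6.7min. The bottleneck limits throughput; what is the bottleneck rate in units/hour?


Bottleneck = longest station time
Station times: [2.6, 12.1, 4.0, 6.7]
Max = 12.1 min
Rate = 60 / 12.1
= 4.96 units/hour (bottleneck: 12.1min)


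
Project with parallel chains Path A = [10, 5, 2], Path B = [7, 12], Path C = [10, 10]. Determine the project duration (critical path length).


Path A: 10 + 5 + 2 = 17
Path B: 7 + 12 = 19
Path C: 10 + 10 = 20
Critical path = longest = max(17, 19, 20)
= 20 (Path C)


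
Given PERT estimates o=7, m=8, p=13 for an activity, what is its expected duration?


te = (o + 4m + p) / 6
= (7 + 4×8 + 13) / 6
= (7 + 32 + 13) / 6
= 52 / 6
= 8.67


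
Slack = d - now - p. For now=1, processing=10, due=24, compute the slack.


Slack = due - current_time - processing
= 24 - 1 - 10
= 13


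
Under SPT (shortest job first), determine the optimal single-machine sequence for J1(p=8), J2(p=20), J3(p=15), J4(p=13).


SPT: sort by shortest processing time
  J1: p=8
  J4: p=13
  J3: p=15
  J2: p=20
Order: J1 → J4 → J3 → J2


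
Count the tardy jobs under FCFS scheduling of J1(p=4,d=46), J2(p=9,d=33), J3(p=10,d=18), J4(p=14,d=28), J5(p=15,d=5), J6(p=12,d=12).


Completion vs due date:
  J1: C=4, d=46 → on time
  J2: C=13, d=33 → on time
  J3: C=23, d=18 → TARDY
  J4: C=37, d=28 → TARDY
  J5: C=52, d=5 → TARDY
  J6: C=64, d=12 → TARDY
Tardy jobs: J3, J4, J5, J6
Count = 4


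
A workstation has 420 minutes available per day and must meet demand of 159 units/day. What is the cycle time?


Cycle time = available time / demand
= 420 / 159
= 2.64 min/unit


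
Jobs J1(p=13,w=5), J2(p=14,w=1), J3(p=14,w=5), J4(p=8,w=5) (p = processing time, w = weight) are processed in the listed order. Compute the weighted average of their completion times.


Completion times:
  J1: C=13, w×C=5×13=65
  J2: C=27, w×C=1×27=27
  J3: C=41, w×C=5×41=205
  J4: C=49, w×C=5×49=245
Sum w×C = 542
Sum w = 16
Weighted avg = 542/16
= 33.88


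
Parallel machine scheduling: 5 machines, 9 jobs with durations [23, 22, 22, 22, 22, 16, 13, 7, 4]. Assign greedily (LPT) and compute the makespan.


Jobs (LPT sorted): [23, 22, 22, 22, 22, 16, 13, 7, 4]
Machines: 5
  J=23 → Machine 1 (load: 0+23=23)
  J=22 → Machine 2 (load: 0+22=22)
  J=22 → Machine 3 (load: 0+22=22)
  J=22 → Machine 4 (load: 0+22=22)
  J=22 → Machine 5 (load: 0+22=22)
  J=16 → Machine 2 (load: 22+16=38)
  J=13 → Machine 3 (load: 22+13=35)
  J=7 → Machine 4 (load: 22+7=29)
  J=4 → Machine 5 (load: 22+4=26)
Machine loads: [23, 38, 35, 29, 26]
Makespan = max = 38 time units


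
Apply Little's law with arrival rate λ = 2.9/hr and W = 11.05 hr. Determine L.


Little's law: L = λ × W
= 2.9 × 11.05
= 32.05


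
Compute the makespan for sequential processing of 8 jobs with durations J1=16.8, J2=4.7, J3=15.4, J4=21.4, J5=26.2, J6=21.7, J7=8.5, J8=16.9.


Sequential makespan: sum all processing times
= 16.8 + 4.7 + 15.4 + 21.4 + 26.2 + 21.7 + 8.5 + 16.9
= 131.6 time units


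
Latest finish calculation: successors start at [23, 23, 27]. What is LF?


LF = min of all successor start times
Successors start at: [23, 23, 27]
LF = min(23, 23, 27)
= 23


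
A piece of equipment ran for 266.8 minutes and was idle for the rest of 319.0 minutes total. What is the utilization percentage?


Utilization = busy / total × 100
= 266.8 / 319.0 × 100
= 83.6%


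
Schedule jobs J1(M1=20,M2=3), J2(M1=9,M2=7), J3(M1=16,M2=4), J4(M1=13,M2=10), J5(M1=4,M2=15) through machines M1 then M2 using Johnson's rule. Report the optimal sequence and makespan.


Johnson's rule:
Group 1 (M1≤M2, sort by M1): ['J5']
Group 2 (M1>M2, sort desc M2): ['J4', 'J2', 'J3', 'J1']
Sequence: J5 → J4 → J2 → J3 → J1
Makespan calculation:
  J5: M1 done=4, M2 done=19
  J4: M1 done=17, M2 done=29
  J2: M1 done=26, M2 done=36
  J3: M1 done=42, M2 done=46
  J1: M1 done=62, M2 done=65
= Sequence: J5 → J4 → J2 → J3 → J1, Makespan: 65


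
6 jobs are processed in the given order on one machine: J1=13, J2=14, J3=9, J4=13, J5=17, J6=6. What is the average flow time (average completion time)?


Completion times:
  J1: completes at 13
  J2: completes at 27
  J3: completes at 36
  J4: completes at 49
  J5: completes at 66
  J6: completes at 72
Sum = 263
Average = 263/6
= 43.83


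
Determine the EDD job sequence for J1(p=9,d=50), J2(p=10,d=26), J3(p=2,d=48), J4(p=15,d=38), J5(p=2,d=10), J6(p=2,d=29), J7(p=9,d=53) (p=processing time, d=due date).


EDD: sort by earliest due date
  J5: d=10, p=2
  J2: d=26, p=10
  J6: d=29, p=2
  J4: d=38, p=15
  J3: d=48, p=2
  J1: d=50, p=9
  J7: d=53, p=9
Order: J5 → J2 → J6 → J4 → J3 → J1 → J7


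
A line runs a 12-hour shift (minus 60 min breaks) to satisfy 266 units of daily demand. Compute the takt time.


Available = 12×60 - 60 = 660 min
Takt time = 660 / 266
= 2.48 min/unit


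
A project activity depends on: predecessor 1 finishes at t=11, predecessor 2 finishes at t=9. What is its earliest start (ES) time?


ES = max of all predecessor completion times
Predecessors: [11, 9]
ES = max(11, 9)
= 11


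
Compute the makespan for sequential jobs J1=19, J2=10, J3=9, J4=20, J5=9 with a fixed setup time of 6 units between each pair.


Makespan = Σ processing + (n-1) × setup
= (19 + 10 + 9 + 20 + 9) + (5-1)×6
= 67 + 24
= 91 time units


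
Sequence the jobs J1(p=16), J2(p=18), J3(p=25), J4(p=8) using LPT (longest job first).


LPT: sort by longest processing time first
  J3: p=25
  J2: p=18
  J1: p=16
  J4: p=8
Order: J3 → J2 → J1 → J4


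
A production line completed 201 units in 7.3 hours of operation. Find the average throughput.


Throughput = units / time
= 201 / 7.3
= 27.5 units/hour


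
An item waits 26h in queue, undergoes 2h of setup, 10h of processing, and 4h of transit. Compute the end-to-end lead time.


Lead time = queue + setup + processing + transit
= 26 + 2 + 10 + 4
= 42 hours


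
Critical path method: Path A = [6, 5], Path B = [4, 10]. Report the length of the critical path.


Path A: 6 + 5 = 11
Path B: 4 + 10 = 14
Critical path = longest = max(11, 14)
= 14 (Path B)


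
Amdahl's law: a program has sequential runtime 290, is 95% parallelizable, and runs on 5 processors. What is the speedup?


Amdahl's law: T_p = T × ((1-p) + p/N)
= 290 × ((1-0.95) + 0.95/5)
= 290 × (0.05 + 0.1900)
= 290 × 0.2400
= 69.60
Speedup = 290/69.60
= 4.17×


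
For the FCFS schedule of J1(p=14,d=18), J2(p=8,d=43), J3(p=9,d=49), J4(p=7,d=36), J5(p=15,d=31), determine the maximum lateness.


Lateness per job (L = C - d):
  J1: C=14, d=18, L=-4
  J2: C=22, d=43, L=-21
  J3: C=31, d=49, L=-18
  J4: C=38, d=36, L=2
  J5: C=53, d=31, L=22
Lmax = max(-4, -21, -18, 2, 22)
= 22


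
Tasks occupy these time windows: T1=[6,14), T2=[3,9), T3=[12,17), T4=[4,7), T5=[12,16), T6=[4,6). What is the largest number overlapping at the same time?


Check each time point for overlaps:
  t=4: 3 tasks active (T2, T4, T6)
Max concurrent = 3


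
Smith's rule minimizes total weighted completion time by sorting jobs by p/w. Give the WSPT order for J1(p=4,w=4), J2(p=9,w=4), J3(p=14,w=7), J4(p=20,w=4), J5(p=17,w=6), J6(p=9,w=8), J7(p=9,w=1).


WSPT (Smith's rule): sort by p/w ascending
  J1: p/w = 4/4 = 1.000
  J6: p/w = 9/8 = 1.125
  J3: p/w = 14/7 = 2.000
  J2: p/w = 9/4 = 2.250
  J5: p/w = 17/6 = 2.833
  J4: p/w = 20/4 = 5.000
  J7: p/w = 9/1 = 9.000
Order: J1 → J6 → J3 → J2 → J5 → J4 → J7


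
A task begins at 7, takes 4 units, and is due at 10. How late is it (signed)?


Completion = 7 + 4 = 11
Lateness = C - d = 11 - 10
= 1


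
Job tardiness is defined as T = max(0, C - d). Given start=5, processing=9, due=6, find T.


Completion = start + processing = 5 + 9 = 14
Tardiness = max(0, C - d) = max(0, 14 - 6)
= max(0, 8)
= 8


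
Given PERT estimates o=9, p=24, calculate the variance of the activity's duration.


σ² = ((p - o) / 6)² = (p - o)² / 36
= (24 - 9)² / 36
= 15² / 36
= 225 / 36
= 6.2500


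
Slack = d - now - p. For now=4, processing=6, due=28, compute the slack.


Slack = due - current_time - processing
= 28 - 4 - 6
= 18


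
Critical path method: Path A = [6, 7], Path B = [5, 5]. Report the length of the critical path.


Path A: 6 + 7 = 13
Path B: 5 + 5 = 10
Critical path = longest = max(13, 10)
= 13 (Path A)


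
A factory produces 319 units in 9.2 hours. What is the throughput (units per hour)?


Throughput = units / time
= 319 / 9.2
= 34.7 units/hour


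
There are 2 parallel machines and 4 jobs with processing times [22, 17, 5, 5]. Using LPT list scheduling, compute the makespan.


Jobs (LPT sorted): [22, 17, 5, 5]
Machines: 2
  J=22 → Machine 1 (load: 0+22=22)
  J=17 → Machine 2 (load: 0+17=17)
  J=5 → Machine 2 (load: 17+5=22)
  J=5 → Machine 1 (load: 22+5=27)
Machine loads: [27, 22]
Makespan = max = 27 time units


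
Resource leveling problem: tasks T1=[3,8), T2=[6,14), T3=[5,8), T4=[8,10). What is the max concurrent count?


Check each time point for overlaps:
  t=6: 3 tasks active (T1, T2, T3)
Max concurrent = 3


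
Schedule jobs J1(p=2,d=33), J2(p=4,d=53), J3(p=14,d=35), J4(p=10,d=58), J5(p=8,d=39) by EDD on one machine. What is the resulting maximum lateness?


EDD order: J1 → J3 → J5 → J2 → J4
Completion and lateness:
  J1: C=2, d=33, L=2-33=-31
  J3: C=16, d=35, L=16-35=-19
  J5: C=24, d=39, L=24-39=-15
  J2: C=28, d=53, L=28-53=-25
  J4: C=38, d=58, L=38-58=-20
Lmax = max(-31, -19, -15, -25, -20)
= -15


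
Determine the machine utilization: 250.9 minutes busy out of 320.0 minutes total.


Utilization = busy / total × 100
= 250.9 / 320.0 × 100
= 78.4%


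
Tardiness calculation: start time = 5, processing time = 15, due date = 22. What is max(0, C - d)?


Completion = start + processing = 5 + 15 = 20
Tardiness = max(0, C - d) = max(0, 20 - 22)
= max(0, -2)
= 0


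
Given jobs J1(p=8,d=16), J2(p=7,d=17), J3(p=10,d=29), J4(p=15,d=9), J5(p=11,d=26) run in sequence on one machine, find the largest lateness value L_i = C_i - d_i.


Lateness per job (L = C - d):
  J1: C=8, d=16, L=-8
  J2: C=15, d=17, L=-2
  J3: C=25, d=29, L=-4
  J4: C=40, d=9, L=31
  J5: C=51, d=26, L=25
Lmax = max(-8, -2, -4, 31, 25)
= 31


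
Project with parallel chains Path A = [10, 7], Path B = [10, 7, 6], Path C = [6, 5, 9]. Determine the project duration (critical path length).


Path A: 10 + 7 = 17
Path B: 10 + 7 + 6 = 23
Path C: 6 + 5 + 9 = 20
Critical path = longest = max(17, 23, 20)
= 23 (Path B)


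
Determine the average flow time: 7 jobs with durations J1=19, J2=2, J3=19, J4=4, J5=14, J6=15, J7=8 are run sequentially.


Completion times:
  J1: completes at 19
  J2: completes at 21
  J3: completes at 40
  J4: completes at 44
  J5: completes at 58
  J6: completes at 73
  J7: completes at 81
Sum = 336
Average = 336/7
= 48.00


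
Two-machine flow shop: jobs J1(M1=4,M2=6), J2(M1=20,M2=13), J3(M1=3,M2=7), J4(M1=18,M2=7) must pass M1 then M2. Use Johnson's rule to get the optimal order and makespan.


Johnson's rule:
Group 1 (M1≤M2, sort by M1): ['J3', 'J1']
Group 2 (M1>M2, sort desc M2): ['J2', 'J4']
Sequence: J3 → J1 → J2 → J4
Makespan calculation:
  J3: M1 done=3, M2 done=10
  J1: M1 done=7, M2 done=16
  J2: M1 done=27, M2 done=40
  J4: M1 done=45, M2 done=52
= Sequence: J3 → J1 → J2 → J4, Makespan: 52


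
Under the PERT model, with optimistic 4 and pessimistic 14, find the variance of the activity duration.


σ² = ((p - o) / 6)² = (p - o)² / 36
= (14 - 4)² / 36
= 10² / 36
= 100 / 36
= 2.7778


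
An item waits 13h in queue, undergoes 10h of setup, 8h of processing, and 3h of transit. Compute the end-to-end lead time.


Lead time = queue + setup + processing + transit
= 13 + 10 + 8 + 3
= 34 hours


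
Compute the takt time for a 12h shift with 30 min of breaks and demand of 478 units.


Available = 12×60 - 30 = 690 min
Takt time = 690 / 478
= 1.44 min/unit


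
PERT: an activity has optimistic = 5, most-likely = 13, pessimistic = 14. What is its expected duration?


te = (o + 4m + p) / 6
= (5 + 4×13 + 14) / 6
= (5 + 52 + 14) / 6
= 71 / 6
= 11.83


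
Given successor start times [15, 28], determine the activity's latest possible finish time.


LF = min of all successor start times
Successors start at: [15, 28]
LF = min(15, 28)
= 15


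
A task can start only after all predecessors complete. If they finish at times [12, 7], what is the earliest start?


ES = max of all predecessor completion times
Predecessors: [12, 7]
ES = max(12, 7)
= 12


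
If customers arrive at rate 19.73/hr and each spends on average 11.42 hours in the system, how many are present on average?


Little's law: L = λ × W
= 19.73 × 11.42
= 225.32


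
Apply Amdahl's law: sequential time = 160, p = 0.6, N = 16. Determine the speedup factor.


Amdahl's law: T_p = T × ((1-p) + p/N)
= 160 × ((1-0.6) + 0.6/16)
= 160 × (0.40 + 0.0375)
= 160 × 0.4375
= 70.00
Speedup = 160/70.00
= 2.29×


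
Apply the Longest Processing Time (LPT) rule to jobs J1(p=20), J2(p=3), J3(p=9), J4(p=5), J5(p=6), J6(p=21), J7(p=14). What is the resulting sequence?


LPT: sort by longest processing time first
  J6: p=21
  J1: p=20
  J7: p=14
  J3: p=9
  J5: p=6
  J4: p=5
  J2: p=3
Order: J6 → J1 → J7 → J3 → J5 → J4 → J2


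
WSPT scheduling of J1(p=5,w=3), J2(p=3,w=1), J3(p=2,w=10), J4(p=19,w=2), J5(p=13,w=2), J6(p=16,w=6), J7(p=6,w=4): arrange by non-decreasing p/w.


WSPT (Smith's rule): sort by p/w ascending
  J3: p/w = 2/10 = 0.200
  J7: p/w = 6/4 = 1.500
  J1: p/w = 5/3 = 1.667
  J6: p/w = 16/6 = 2.667
  J2: p/w = 3/1 = 3.000
  J5: p/w = 13/2 = 6.500
  J4: p/w = 19/2 = 9.500
Order: J3 → J7 → J1 → J6 → J2 → J5 → J4


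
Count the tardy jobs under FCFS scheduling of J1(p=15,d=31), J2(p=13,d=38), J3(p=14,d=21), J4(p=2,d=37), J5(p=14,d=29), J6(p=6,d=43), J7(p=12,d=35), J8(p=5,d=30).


Completion vs due date:
  J1: C=15, d=31 → on time
  J2: C=28, d=38 → on time
  J3: C=42, d=21 → TARDY
  J4: C=44, d=37 → TARDY
  J5: C=58, d=29 → TARDY
  J6: C=64, d=43 → TARDY
  J7: C=76, d=35 → TARDY
  J8: C=81, d=30 → TARDY
Tardy jobs: J3, J4, J5, J6, J7, J8
Count = 6


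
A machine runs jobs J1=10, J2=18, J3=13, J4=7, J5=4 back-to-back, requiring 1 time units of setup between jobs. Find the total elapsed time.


Makespan = Σ processing + (n-1) × setup
= (10 + 18 + 13 + 7 + 4) + (5-1)×1
= 52 + 4
= 56 time units


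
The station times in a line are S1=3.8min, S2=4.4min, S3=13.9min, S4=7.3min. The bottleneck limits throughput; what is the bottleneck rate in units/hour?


Bottleneck = longest station time
Station times: [3.8, 4.4, 13.9, 7.3]
Max = 13.9 min
Rate = 60 / 13.9
= 4.32 units/hour (bottleneck: 13.9min)


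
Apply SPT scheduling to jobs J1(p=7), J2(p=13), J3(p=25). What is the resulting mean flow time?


SPT order: J1 → J2 → J3
Completion times:
  J1: C=7
  J2: C=20
  J3: C=45
Sum = 72, n = 3
Mean flow = 72/3
= 24.00


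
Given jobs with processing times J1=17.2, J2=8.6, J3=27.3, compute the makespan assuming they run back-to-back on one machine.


Sequential makespan: sum all processing times
= 17.2 + 8.6 + 27.3
= 53.1 time units


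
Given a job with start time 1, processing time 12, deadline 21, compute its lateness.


Completion = 1 + 12 = 13
Lateness = C - d = 13 - 21
= -8


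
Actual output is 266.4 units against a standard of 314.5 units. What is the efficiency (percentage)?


Efficiency = (actual / standard) × 100
= (266.4 / 314.5) × 100
= 84.7%


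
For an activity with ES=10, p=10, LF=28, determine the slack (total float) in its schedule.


EF = ES + duration = 10 + 10 = 20
LS = LF - duration = 28 - 10 = 18
Total Float = LF - EF = 28 - 20
(or LS - ES = 18 - 10)
= 8


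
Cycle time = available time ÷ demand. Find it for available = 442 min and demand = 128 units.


Cycle time = available time / demand
= 442 / 128
= 3.45 min/unit


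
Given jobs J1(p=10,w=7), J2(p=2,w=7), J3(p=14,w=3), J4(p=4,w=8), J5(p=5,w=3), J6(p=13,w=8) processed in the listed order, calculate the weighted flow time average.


Completion times:
  J1: C=10, w×C=7×10=70
  J2: C=12, w×C=7×12=84
  J3: C=26, w×C=3×26=78
  J4: C=30, w×C=8×30=240
  J5: C=35, w×C=3×35=105
  J6: C=48, w×C=8×48=384
Sum w×C = 961
Sum w = 36
Weighted avg = 961/36
= 26.69


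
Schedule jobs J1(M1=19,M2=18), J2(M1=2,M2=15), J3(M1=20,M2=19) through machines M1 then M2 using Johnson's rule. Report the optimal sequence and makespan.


Johnson's rule:
Group 1 (M1≤M2, sort by M1): ['J2']
Group 2 (M1>M2, sort desc M2): ['J3', 'J1']
Sequence: J2 → J3 → J1
Makespan calculation:
  J2: M1 done=2, M2 done=17
  J3: M1 done=22, M2 done=41
  J1: M1 done=41, M2 done=59
= Sequence: J2 → J3 → J1, Makespan: 59


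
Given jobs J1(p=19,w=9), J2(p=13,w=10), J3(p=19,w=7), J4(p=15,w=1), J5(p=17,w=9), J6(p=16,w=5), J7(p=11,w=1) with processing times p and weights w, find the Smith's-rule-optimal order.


WSPT (Smith's rule): sort by p/w ascending
  J2: p/w = 13/10 = 1.300
  J5: p/w = 17/9 = 1.889
  J1: p/w = 19/9 = 2.111
  J3: p/w = 19/7 = 2.714
  J6: p/w = 16/5 = 3.200
  J7: p/w = 11/1 = 11.000
  J4: p/w = 15/1 = 15.000
Order: J2 → J5 → J1 → J3 → J6 → J7 → J4


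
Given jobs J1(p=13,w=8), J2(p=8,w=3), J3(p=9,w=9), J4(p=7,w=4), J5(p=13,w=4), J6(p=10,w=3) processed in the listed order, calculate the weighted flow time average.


Completion times:
  J1: C=13, w×C=8×13=104
  J2: C=21, w×C=3×21=63
  J3: C=30, w×C=9×30=270
  J4: C=37, w×C=4×37=148
  J5: C=50, w×C=4×50=200
  J6: C=60, w×C=3×60=180
Sum w×C = 965
Sum w = 31
Weighted avg = 965/31
= 31.13


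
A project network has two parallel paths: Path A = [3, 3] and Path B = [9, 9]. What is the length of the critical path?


Path A: 3 + 3 = 6
Path B: 9 + 9 = 18
Critical path = longest = max(6, 18)
= 18 (Path B)


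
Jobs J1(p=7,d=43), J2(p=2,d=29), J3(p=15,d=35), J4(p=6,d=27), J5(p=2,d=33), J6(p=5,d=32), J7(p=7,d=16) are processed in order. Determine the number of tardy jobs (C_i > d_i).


Completion vs due date:
  J1: C=7, d=43 → on time
  J2: C=9, d=29 → on time
  J3: C=24, d=35 → on time
  J4: C=30, d=27 → TARDY
  J5: C=32, d=33 → on time
  J6: C=37, d=32 → TARDY
  J7: C=44, d=16 → TARDY
Tardy jobs: J4, J6, J7
Count = 3


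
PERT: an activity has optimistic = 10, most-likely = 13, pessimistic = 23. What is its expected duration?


te = (o + 4m + p) / 6
= (10 + 4×13 + 23) / 6
= (10 + 52 + 23) / 6
= 85 / 6
= 14.17


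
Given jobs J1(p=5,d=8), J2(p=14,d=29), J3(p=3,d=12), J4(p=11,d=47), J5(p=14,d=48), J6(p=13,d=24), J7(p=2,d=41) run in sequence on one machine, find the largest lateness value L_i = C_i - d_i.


Lateness per job (L = C - d):
  J1: C=5, d=8, L=-3
  J2: C=19, d=29, L=-10
  J3: C=22, d=12, L=10
  J4: C=33, d=47, L=-14
  J5: C=47, d=48, L=-1
  J6: C=60, d=24, L=36
  J7: C=62, d=41, L=21
Lmax = max(-3, -10, 10, -14, -1, 36, 21)
= 36


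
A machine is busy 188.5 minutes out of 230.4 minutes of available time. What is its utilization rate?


Utilization = busy / total × 100
= 188.5 / 230.4 × 100
= 81.8%


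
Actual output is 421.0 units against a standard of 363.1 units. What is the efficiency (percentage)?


Efficiency = (actual / standard) × 100
= (421.0 / 363.1) × 100
= 115.9%


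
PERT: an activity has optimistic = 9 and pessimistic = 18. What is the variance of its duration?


σ² = ((p - o) / 6)² = (p - o)² / 36
= (18 - 9)² / 36
= 9² / 36
= 81 / 36
= 2.2500


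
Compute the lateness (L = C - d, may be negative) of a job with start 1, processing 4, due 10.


Completion = 1 + 4 = 5
Lateness = C - d = 5 - 10
= -5


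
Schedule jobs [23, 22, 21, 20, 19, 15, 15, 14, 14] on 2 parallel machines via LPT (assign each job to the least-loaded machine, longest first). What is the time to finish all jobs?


Jobs (LPT sorted): [23, 22, 21, 20, 19, 15, 15, 14, 14]
Machines: 2
  J=23 → Machine 1 (load: 0+23=23)
  J=22 → Machine 2 (load: 0+22=22)
  J=21 → Machine 2 (load: 22+21=43)
  J=20 → Machine 1 (load: 23+20=43)
  J=19 → Machine 1 (load: 43+19=62)
  J=15 → Machine 2 (load: 43+15=58)
  J=15 → Machine 2 (load: 58+15=73)
  J=14 → Machine 1 (load: 62+14=76)
  J=14 → Machine 2 (load: 73+14=87)
Machine loads: [76, 87]
Makespan = max = 87 time units


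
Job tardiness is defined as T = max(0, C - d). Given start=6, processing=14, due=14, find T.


Completion = start + processing = 6 + 14 = 20
Tardiness = max(0, C - d) = max(0, 20 - 14)
= max(0, 6)
= 6


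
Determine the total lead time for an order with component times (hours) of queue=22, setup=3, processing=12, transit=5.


Lead time = queue + setup + processing + transit
= 22 + 3 + 12 + 5
= 42 hours


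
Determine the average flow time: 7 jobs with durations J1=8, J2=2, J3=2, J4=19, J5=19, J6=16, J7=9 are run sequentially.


Completion times:
  J1: completes at 8
  J2: completes at 10
  J3: completes at 12
  J4: completes at 31
  J5: completes at 50
  J6: completes at 66
  J7: completes at 75
Sum = 252
Average = 252/7
= 36.00


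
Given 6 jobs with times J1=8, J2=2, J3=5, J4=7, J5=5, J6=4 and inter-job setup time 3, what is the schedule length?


Makespan = Σ processing + (n-1) × setup
= (8 + 2 + 5 + 7 + 5 + 4) + (6-1)×3
= 31 + 15
= 46 time units


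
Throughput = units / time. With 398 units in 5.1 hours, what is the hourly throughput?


Throughput = units / time
= 398 / 5.1
= 78.0 units/hour


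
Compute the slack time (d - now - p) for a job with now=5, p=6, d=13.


Slack = due - current_time - processing
= 13 - 5 - 6
= 2


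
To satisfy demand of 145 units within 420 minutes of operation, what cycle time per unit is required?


Cycle time = available time / demand
= 420 / 145
= 2.90 min/unit


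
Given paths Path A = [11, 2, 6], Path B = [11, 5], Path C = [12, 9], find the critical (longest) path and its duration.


Path A: 11 + 2 + 6 = 19
Path B: 11 + 5 = 16
Path C: 12 + 9 = 21
Critical path = longest = max(19, 16, 21)
= 21 (Path C)


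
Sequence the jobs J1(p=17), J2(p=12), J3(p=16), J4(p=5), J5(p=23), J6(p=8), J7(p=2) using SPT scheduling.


SPT: sort by shortest processing time
  J7: p=2
  J4: p=5
  J6: p=8
  J2: p=12
  J3: p=16
  J1: p=17
  J5: p=23
Order: J7 → J4 → J6 → J2 → J3 → J1 → J5


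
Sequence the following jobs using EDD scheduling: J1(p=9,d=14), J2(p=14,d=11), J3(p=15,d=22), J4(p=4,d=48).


EDD: sort by earliest due date
  J2: d=11, p=14
  J1: d=14, p=9
  J3: d=22, p=15
  J4: d=48, p=4
Order: J2 → J1 → J3 → J4


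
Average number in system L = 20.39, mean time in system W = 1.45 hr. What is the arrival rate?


Little's law: L = λW → λ = L / W
= 20.39 / 1.45
= 14.06 per hour


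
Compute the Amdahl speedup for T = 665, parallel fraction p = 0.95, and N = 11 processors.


Amdahl's law: T_p = T × ((1-p) + p/N)
= 665 × ((1-0.95) + 0.95/11)
= 665 × (0.05 + 0.0864)
= 665 × 0.1364
= 90.68
Speedup = 665/90.68
= 7.33×


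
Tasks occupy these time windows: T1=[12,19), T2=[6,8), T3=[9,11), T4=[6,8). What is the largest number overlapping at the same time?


Check each time point for overlaps:
  t=6: 2 tasks active (T2, T4)
Max concurrent = 2


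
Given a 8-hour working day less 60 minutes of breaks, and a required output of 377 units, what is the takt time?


Available = 8×60 - 60 = 420 min
Takt time = 420 / 377
= 1.11 min/unit


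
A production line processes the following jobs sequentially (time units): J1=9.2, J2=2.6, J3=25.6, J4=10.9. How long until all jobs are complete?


Sequential makespan: sum all processing times
= 9.2 + 2.6 + 25.6 + 10.9
= 48.3 time units


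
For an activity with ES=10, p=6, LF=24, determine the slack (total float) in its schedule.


EF = ES + duration = 10 + 6 = 16
LS = LF - duration = 24 - 6 = 18
Total Float = LF - EF = 24 - 16
(or LS - ES = 18 - 10)
= 8


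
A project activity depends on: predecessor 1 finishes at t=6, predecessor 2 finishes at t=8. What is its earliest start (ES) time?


ES = max of all predecessor completion times
Predecessors: [6, 8]
ES = max(6, 8)
= 8


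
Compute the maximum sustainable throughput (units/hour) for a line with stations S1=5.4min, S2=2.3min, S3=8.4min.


Bottleneck = longest station time
Station times: [5.4, 2.3, 8.4]
Max = 8.4 min
Rate = 60 / 8.4
= 7.14 units/hour (bottleneck: 8.4min)


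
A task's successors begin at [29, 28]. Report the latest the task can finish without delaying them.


LF = min of all successor start times
Successors start at: [29, 28]
LF = min(29, 28)
= 28


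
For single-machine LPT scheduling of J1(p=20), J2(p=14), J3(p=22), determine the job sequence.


LPT: sort by longest processing time first
  J3: p=22
  J1: p=20
  J2: p=14
Order: J3 → J1 → J2


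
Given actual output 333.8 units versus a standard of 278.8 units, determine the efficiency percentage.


Efficiency = (actual / standard) × 100
= (333.8 / 278.8) × 100
= 119.7%


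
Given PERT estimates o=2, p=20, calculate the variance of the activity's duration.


σ² = ((p - o) / 6)² = (p - o)² / 36
= (20 - 2)² / 36
= 18² / 36
= 324 / 36
= 9.0000


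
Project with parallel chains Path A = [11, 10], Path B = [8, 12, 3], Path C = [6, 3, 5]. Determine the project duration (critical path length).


Path A: 11 + 10 = 21
Path B: 8 + 12 + 3 = 23
Path C: 6 + 3 + 5 = 14
Critical path = longest = max(21, 23, 14)
= 23 (Path B)


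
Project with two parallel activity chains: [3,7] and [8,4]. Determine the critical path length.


Path A: 3 + 7 = 10
Path B: 8 + 4 = 12
Critical path = longest = max(10, 12)
= 12 (Path B)


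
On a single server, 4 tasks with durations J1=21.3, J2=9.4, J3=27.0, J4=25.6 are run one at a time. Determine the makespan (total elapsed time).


Sequential makespan: sum all processing times
= 21.3 + 9.4 + 27.0 + 25.6
= 83.3 time units


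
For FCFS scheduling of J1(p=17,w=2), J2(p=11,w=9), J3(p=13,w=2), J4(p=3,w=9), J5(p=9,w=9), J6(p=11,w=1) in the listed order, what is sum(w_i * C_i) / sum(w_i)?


Completion times:
  J1: C=17, w×C=2×17=34
  J2: C=28, w×C=9×28=252
  J3: C=41, w×C=2×41=82
  J4: C=44, w×C=9×44=396
  J5: C=53, w×C=9×53=477
  J6: C=64, w×C=1×64=64
Sum w×C = 1305
Sum w = 32
Weighted avg = 1305/32
= 40.78


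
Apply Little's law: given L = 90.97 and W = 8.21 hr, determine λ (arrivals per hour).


Little's law: L = λW → λ = L / W
= 90.97 / 8.21
= 11.08 per hour


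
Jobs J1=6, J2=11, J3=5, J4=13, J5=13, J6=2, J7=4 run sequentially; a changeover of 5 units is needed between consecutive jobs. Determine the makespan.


Makespan = Σ processing + (n-1) × setup
= (6 + 11 + 5 + 13 + 13 + 2 + 4) + (7-1)×5
= 54 + 30
= 84 time units


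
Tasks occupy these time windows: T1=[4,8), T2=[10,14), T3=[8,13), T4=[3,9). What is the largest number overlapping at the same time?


Check each time point for overlaps:
  t=4: 2 tasks active (T1, T4)
Max concurrent = 2


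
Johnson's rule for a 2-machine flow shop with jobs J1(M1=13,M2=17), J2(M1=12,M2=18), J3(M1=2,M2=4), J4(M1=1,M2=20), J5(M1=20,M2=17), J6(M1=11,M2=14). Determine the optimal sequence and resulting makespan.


Johnson's rule:
Group 1 (M1≤M2, sort by M1): ['J4', 'J3', 'J6', 'J2', 'J1']
Group 2 (M1>M2, sort desc M2): ['J5']
Sequence: J4 → J3 → J6 → J2 → J1 → J5
Makespan calculation:
  J4: M1 done=1, M2 done=21
  J3: M1 done=3, M2 done=25
  J6: M1 done=14, M2 done=39
  J2: M1 done=26, M2 done=57
  J1: M1 done=39, M2 done=74
  J5: M1 done=59, M2 done=91
= Sequence: J4 → J3 → J6 → J2 → J1 → J5, Makespan: 91


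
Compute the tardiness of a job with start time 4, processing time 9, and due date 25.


Completion = start + processing = 4 + 9 = 13
Tardiness = max(0, C - d) = max(0, 13 - 25)
= max(0, -12)
= 0


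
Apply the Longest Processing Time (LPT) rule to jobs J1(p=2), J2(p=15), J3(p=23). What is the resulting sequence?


LPT: sort by longest processing time first
  J3: p=23
  J2: p=15
  J1: p=2
Order: J3 → J2 → J1


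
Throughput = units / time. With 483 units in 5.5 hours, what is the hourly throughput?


Throughput = units / time
= 483 / 5.5
= 87.8 units/hour


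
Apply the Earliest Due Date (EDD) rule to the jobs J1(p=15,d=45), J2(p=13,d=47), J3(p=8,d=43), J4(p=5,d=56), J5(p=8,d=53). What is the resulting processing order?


EDD: sort by earliest due date
  J3: d=43, p=8
  J1: d=45, p=15
  J2: d=47, p=13
  J5: d=53, p=8
  J4: d=56, p=5
Order: J3 → J1 → J2 → J5 → J4


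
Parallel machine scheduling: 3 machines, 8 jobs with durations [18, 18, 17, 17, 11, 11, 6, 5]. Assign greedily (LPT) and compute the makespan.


Jobs (LPT sorted): [18, 18, 17, 17, 11, 11, 6, 5]
Machines: 3
  J=18 → Machine 1 (load: 0+18=18)
  J=18 → Machine 2 (load: 0+18=18)
  J=17 → Machine 3 (load: 0+17=17)
  J=17 → Machine 3 (load: 17+17=34)
  J=11 → Machine 1 (load: 18+11=29)
  J=11 → Machine 2 (load: 18+11=29)
  J=6 → Machine 1 (load: 29+6=35)
  J=5 → Machine 2 (load: 29+5=34)
Machine loads: [35, 34, 34]
Makespan = max = 35 time units


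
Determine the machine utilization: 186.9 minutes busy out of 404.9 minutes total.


Utilization = busy / total × 100
= 186.9 / 404.9 × 100
= 46.2%


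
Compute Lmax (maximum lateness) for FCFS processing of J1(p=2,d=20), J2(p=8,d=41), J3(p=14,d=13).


Lateness per job (L = C - d):
  J1: C=2, d=20, L=-18
  J2: C=10, d=41, L=-31
  J3: C=24, d=13, L=11
Lmax = max(-18, -31, 11)
= 11


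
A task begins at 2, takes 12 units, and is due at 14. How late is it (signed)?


Completion = 2 + 12 = 14
Lateness = C - d = 14 - 14
= 0


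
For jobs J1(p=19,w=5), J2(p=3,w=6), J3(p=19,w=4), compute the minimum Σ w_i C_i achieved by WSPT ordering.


WSPT order (by p/w): J2 → J1 → J3
  J2: C=3, w·C=6×3=18
  J1: C=22, w·C=5×22=110
  J3: C=41, w·C=4×41=164
Σ w·C = 292
= 292


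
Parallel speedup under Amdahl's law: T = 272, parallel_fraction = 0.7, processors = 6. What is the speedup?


Amdahl's law: T_p = T × ((1-p) + p/N)
= 272 × ((1-0.7) + 0.7/6)
= 272 × (0.30 + 0.1167)
= 272 × 0.4167
= 113.33
Speedup = 272/113.33
= 2.40×


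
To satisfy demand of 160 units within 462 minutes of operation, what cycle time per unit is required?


Cycle time = available time / demand
= 462 / 160
= 2.89 min/unit


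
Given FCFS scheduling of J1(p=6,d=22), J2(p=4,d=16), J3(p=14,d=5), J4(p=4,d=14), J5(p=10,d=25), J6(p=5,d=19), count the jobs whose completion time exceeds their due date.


Completion vs due date:
  J1: C=6, d=22 → on time
  J2: C=10, d=16 → on time
  J3: C=24, d=5 → TARDY
  J4: C=28, d=14 → TARDY
  J5: C=38, d=25 → TARDY
  J6: C=43, d=19 → TARDY
Tardy jobs: J3, J4, J5, J6
Count = 4


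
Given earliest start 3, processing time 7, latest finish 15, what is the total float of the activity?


EF = ES + duration = 3 + 7 = 10
LS = LF - duration = 15 - 7 = 8
Total Float = LF - EF = 15 - 10
(or LS - ES = 8 - 3)
= 5


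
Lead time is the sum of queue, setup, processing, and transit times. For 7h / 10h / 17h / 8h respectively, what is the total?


Lead time = queue + setup + processing + transit
= 7 + 10 + 17 + 8
= 42 hours


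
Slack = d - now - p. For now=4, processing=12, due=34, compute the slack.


Slack = due - current_time - processing
= 34 - 4 - 12
= 18


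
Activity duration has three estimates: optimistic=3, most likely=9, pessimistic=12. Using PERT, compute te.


te = (o + 4m + p) / 6
= (3 + 4×9 + 12) / 6
= (3 + 36 + 12) / 6
= 51 / 6
= 8.50


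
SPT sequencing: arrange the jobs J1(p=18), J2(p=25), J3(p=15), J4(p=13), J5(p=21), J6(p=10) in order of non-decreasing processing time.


SPT: sort by shortest processing time
  J6: p=10
  J4: p=13
  J3: p=15
  J1: p=18
  J5: p=21
  J2: p=25
Order: J6 → J4 → J3 → J1 → J5 → J2


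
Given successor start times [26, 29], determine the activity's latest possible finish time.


LF = min of all successor start times
Successors start at: [26, 29]
LF = min(26, 29)
= 26


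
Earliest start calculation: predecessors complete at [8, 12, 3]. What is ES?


ES = max of all predecessor completion times
Predecessors: [8, 12, 3]
ES = max(8, 12, 3)
= 12


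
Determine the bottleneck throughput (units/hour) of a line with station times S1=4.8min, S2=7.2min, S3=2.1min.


Bottleneck = longest station time
Station times: [4.8, 7.2, 2.1]
Max = 7.2 min
Rate = 60 / 7.2
= 8.33 units/hour (bottleneck: 7.2min)


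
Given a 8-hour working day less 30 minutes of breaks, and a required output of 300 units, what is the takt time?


Available = 8×60 - 30 = 450 min
Takt time = 450 / 300
= 1.50 min/unit


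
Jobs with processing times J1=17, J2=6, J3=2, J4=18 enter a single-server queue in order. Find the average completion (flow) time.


Completion times:
  J1: completes at 17
  J2: completes at 23
  J3: completes at 25
  J4: completes at 43
Sum = 108
Average = 108/4
= 27.00


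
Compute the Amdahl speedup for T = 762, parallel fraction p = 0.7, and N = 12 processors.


Amdahl's law: T_p = T × ((1-p) + p/N)
= 762 × ((1-0.7) + 0.7/12)
= 762 × (0.30 + 0.0583)
= 762 × 0.3583
= 273.05
Speedup = 762/273.05
= 2.79×


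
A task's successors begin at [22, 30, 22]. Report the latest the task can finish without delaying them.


LF = min of all successor start times
Successors start at: [22, 30, 22]
LF = min(22, 30, 22)
= 22


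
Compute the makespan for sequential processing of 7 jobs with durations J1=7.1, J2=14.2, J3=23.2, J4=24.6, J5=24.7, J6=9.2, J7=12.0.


Sequential makespan: sum all processing times
= 7.1 + 14.2 + 23.2 + 24.6 + 24.7 + 9.2 + 12.0
= 115.0 time units


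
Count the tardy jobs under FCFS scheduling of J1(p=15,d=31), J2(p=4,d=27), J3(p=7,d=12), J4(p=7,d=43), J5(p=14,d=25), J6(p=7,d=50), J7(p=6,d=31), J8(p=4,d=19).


Completion vs due date:
  J1: C=15, d=31 → on time
  J2: C=19, d=27 → on time
  J3: C=26, d=12 → TARDY
  J4: C=33, d=43 → on time
  J5: C=47, d=25 → TARDY
  J6: C=54, d=50 → TARDY
  J7: C=60, d=31 → TARDY
  J8: C=64, d=19 → TARDY
Tardy jobs: J3, J5, J6, J7, J8
Count = 5


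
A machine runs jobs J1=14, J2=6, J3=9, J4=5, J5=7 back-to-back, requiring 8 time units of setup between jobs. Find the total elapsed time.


Makespan = Σ processing + (n-1) × setup
= (14 + 6 + 9 + 5 + 7) + (5-1)×8
= 41 + 32
= 73 time units


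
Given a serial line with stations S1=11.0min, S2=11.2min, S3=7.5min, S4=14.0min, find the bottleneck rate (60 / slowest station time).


Bottleneck = longest station time
Station times: [11.0, 11.2, 7.5, 14.0]
Max = 14.0 min
Rate = 60 / 14.0
= 4.29 units/hour (bottleneck: 14.0min)


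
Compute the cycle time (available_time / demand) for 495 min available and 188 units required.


Cycle time = available time / demand
= 495 / 188
= 2.63 min/unit


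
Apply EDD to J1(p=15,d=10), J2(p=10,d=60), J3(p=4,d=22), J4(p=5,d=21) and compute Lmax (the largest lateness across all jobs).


EDD order: J1 → J4 → J3 → J2
Completion and lateness:
  J1: C=15, d=10, L=15-10=5
  J4: C=20, d=21, L=20-21=-1
  J3: C=24, d=22, L=24-22=2
  J2: C=34, d=60, L=34-60=-26
Lmax = max(5, -1, 2, -26)
= 5


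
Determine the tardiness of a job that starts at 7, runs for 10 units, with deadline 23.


Completion = start + processing = 7 + 10 = 17
Tardiness = max(0, C - d) = max(0, 17 - 23)
= max(0, -6)
= 0


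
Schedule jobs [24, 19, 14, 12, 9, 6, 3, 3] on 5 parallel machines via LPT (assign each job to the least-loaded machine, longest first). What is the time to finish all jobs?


Jobs (LPT sorted): [24, 19, 14, 12, 9, 6, 3, 3]
Machines: 5
  J=24 → Machine 1 (load: 0+24=24)
  J=19 → Machine 2 (load: 0+19=19)
  J=14 → Machine 3 (load: 0+14=14)
  J=12 → Machine 4 (load: 0+12=12)
  J=9 → Machine 5 (load: 0+9=9)
  J=6 → Machine 5 (load: 9+6=15)
  J=3 → Machine 4 (load: 12+3=15)
  J=3 → Machine 3 (load: 14+3=17)
Machine loads: [24, 19, 17, 15, 15]
Makespan = max = 24 time units


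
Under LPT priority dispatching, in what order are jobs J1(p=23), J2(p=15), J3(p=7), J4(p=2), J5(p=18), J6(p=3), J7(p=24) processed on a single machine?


LPT: sort by longest processing time first
  J7: p=24
  J1: p=23
  J5: p=18
  J2: p=15
  J3: p=7
  J6: p=3
  J4: p=2
Order: J7 → J1 → J5 → J2 → J3 → J6 → J4


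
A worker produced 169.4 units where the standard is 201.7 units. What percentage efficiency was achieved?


Efficiency = (actual / standard) × 100
= (169.4 / 201.7) × 100
= 84.0%


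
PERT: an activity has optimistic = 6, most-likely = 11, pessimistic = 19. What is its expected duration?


te = (o + 4m + p) / 6
= (6 + 4×11 + 19) / 6
= (6 + 44 + 19) / 6
= 69 / 6
= 11.50


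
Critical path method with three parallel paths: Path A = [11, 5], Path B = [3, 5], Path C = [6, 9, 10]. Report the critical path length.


Path A: 11 + 5 = 16
Path B: 3 + 5 = 8
Path C: 6 + 9 + 10 = 25
Critical path = longest = max(16, 8, 25)
= 25 (Path C)


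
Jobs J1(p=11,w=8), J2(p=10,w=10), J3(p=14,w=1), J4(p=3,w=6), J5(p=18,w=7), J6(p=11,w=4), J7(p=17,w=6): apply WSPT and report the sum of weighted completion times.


WSPT order (by p/w): J4 → J2 → J1 → J5 → J6 → J7 → J3
  J4: C=3, w·C=6×3=18
  J2: C=13, w·C=10×13=130
  J1: C=24, w·C=8×24=192
  J5: C=42, w·C=7×42=294
  J6: C=53, w·C=4×53=212
  J7: C=70, w·C=6×70=420
  J3: C=84, w·C=1×84=84
Σ w·C = 1350
= 1350


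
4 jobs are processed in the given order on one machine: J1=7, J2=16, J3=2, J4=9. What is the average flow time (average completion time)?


Completion times:
  J1: completes at 7
  J2: completes at 23
  J3: completes at 25
  J4: completes at 34
Sum = 89
Average = 89/4
= 22.25


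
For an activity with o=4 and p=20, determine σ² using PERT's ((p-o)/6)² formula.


σ² = ((p - o) / 6)² = (p - o)² / 36
= (20 - 4)² / 36
= 16² / 36
= 256 / 36
= 7.1111


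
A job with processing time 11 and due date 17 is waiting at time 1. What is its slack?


Slack = due - current_time - processing
= 17 - 1 - 11
= 5


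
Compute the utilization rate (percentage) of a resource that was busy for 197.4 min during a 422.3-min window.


Utilization = busy / total × 100
= 197.4 / 422.3 × 100
= 46.7%


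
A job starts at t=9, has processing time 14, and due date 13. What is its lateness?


Completion = 9 + 14 = 23
Lateness = C - d = 23 - 13
= 10


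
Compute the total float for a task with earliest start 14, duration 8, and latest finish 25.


EF = ES + duration = 14 + 8 = 22
LS = LF - duration = 25 - 8 = 17
Total Float = LF - EF = 25 - 22
(or LS - ES = 17 - 14)
= 3


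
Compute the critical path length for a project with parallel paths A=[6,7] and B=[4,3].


Path A: 6 + 7 = 13
Path B: 4 + 3 = 7
Critical path = longest = max(13, 7)
= 13 (Path A)
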